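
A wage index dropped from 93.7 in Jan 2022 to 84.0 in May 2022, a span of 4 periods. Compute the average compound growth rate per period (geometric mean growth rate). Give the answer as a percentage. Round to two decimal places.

Growth factor = (84.0/93.7)^(1/4) = (0.896478)^(1/4) = 0.973049
Growth rate = 0.973049 − 1 = -0.026951 = -2.6951%

-2.70%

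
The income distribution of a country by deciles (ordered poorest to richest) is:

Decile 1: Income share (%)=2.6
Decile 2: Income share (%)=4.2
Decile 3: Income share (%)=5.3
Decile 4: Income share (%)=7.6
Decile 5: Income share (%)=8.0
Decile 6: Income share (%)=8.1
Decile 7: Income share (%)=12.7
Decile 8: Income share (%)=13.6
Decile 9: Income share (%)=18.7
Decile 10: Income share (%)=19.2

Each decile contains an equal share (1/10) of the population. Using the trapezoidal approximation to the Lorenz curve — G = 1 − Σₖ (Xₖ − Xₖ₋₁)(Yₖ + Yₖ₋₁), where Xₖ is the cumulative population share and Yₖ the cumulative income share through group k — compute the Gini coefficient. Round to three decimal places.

Cumulative income shares Yₖ: 0.0260, 0.0680, 0.1210, 0.1970, 0.2770, 0.3580, 0.4850, 0.6210, 0.8080, 1.0000
Σ (Xₖ−Xₖ₋₁)(Yₖ+Yₖ₋₁) = (1/10)(0.0260+0.0000) + (1/10)(0.0680+0.0260) + (1/10)(0.1210+0.0680) + (1/10)(0.1970+0.1210) + (1/10)(0.2770+0.1970) + (1/10)(0.3580+0.2770) + (1/10)(0.4850+0.3580) + (1/10)(0.6210+0.4850) + (1/10)(0.8080+0.6210) + (1/10)(1.0000+0.8080)
  = 0.0026 + 0.0094 + 0.0189 + 0.0318 + 0.0474 + 0.0635 + 0.0843 + 0.1106 + 0.1429 + 0.1808 = 0.6922
G = 1 − 0.6922 = 0.3078

0.308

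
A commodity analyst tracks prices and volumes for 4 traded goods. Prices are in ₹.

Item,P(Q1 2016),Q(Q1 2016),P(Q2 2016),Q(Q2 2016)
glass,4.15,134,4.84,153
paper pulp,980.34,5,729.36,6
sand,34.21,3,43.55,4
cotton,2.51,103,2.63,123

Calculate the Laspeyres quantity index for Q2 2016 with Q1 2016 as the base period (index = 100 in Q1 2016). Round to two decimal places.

119.65

Laspeyres quantity index uses base-period prices as weights.
ΣP(Q1 2016)·Q(Q2 2016) = 4.15×153 + 980.34×6 + 34.21×4 + 2.51×123 = 634.95 + 5882.04 + 136.84 + 308.73 = 6962.56
ΣP(Q1 2016)·Q(Q1 2016) = 4.15×134 + 980.34×5 + 34.21×3 + 2.51×103 = 556.1 + 4901.7 + 102.63 + 258.53 = 5818.96
Index = 6962.56 / 5818.96 × 100 = 119.6530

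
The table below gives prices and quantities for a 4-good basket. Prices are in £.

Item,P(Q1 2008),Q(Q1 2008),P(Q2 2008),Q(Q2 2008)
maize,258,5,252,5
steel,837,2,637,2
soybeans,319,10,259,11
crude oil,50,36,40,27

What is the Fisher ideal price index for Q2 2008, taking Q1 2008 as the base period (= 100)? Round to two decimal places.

82.57

Laspeyres component (base-period weights):
ΣP(Q2 2008)Q(Q1 2008) = 252×5 + 637×2 + 259×10 + 40×36 = 1260 + 1274 + 2590 + 1440 = 6564
ΣP(Q1 2008)Q(Q1 2008) = 258×5 + 837×2 + 319×10 + 50×36 = 1290 + 1674 + 3190 + 1800 = 7954
L = 6564 / 7954 × 100 = 82.5245
Paasche component (current-period weights):
ΣP(Q2 2008)Q(Q2 2008) = 252×5 + 637×2 + 259×11 + 40×27 = 1260 + 1274 + 2849 + 1080 = 6463
ΣP(Q1 2008)Q(Q2 2008) = 258×5 + 837×2 + 319×11 + 50×27 = 1290 + 1674 + 3509 + 1350 = 7823
P = 6463 / 7823 × 100 = 82.6154
Fisher = √(L × P) = √(82.5245 × 82.6154) = 82.5699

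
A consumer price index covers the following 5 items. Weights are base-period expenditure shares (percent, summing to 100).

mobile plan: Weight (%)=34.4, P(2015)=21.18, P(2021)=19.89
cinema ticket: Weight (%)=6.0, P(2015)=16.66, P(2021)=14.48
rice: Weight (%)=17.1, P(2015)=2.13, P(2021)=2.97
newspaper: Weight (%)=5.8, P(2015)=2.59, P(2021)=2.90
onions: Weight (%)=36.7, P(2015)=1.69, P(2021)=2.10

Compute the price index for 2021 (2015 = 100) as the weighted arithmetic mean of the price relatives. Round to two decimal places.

113.46

mobile plan: 34.4 × (19.89/21.18) = 34.4 × 0.939093 = 32.3048
cinema ticket: 6.0 × (14.48/16.66) = 6.0 × 0.869148 = 5.2149
rice: 17.1 × (2.97/2.13) = 17.1 × 1.394366 = 23.8437
newspaper: 5.8 × (2.90/2.59) = 5.8 × 1.119691 = 6.4942
onions: 36.7 × (2.10/1.69) = 36.7 × 1.242604 = 45.6036
Index = Σ wᵢ·(p₁ᵢ/p₀ᵢ) = 32.3048 + 5.2149 + 23.8437 + 6.4942 + 45.6036 = 113.4611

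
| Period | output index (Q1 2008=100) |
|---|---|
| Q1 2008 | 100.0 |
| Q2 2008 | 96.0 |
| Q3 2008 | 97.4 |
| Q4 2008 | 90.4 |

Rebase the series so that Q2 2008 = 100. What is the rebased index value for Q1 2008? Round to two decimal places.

Rebased(Q1 2008) = 100.0 / 96.0 × 100 = 104.1667

104.17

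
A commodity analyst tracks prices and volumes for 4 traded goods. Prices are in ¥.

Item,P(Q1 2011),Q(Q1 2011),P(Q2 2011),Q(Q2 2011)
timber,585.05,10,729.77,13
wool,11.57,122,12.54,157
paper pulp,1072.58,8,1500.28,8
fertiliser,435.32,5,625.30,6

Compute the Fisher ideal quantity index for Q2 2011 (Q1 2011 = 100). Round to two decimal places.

113.99

Laspeyres component (base-period weights):
ΣP(Q1 2011)Q(Q2 2011) = 585.05×13 + 11.57×157 + 1072.58×8 + 435.32×6 = 7605.65 + 1816.49 + 8580.64 + 2611.92 = 20614.7
ΣP(Q1 2011)Q(Q1 2011) = 585.05×10 + 11.57×122 + 1072.58×8 + 435.32×5 = 5850.5 + 1411.54 + 8580.64 + 2176.6 = 18019.28
L = 20614.7 / 18019.28 × 100 = 114.4036
Paasche component (current-period weights):
ΣP(Q2 2011)Q(Q2 2011) = 729.77×13 + 12.54×157 + 1500.28×8 + 625.30×6 = 9487.01 + 1968.78 + 12002.24 + 3751.8 = 27209.83
ΣP(Q2 2011)Q(Q1 2011) = 729.77×10 + 12.54×122 + 1500.28×8 + 625.30×5 = 7297.7 + 1529.88 + 12002.24 + 3126.5 = 23956.32
P = 27209.83 / 23956.32 × 100 = 113.5810
Fisher = √(L × P) = √(114.4036 × 113.5810) = 113.9915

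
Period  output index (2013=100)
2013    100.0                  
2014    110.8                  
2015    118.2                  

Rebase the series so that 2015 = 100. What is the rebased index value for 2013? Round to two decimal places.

84.60

Rebased(2013) = 100.0 / 118.2 × 100 = 84.6024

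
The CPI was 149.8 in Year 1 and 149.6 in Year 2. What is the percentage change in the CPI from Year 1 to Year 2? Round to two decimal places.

Change = (149.6 − 149.8) / 149.8 × 100
       = -0.2 / 149.8 × 100 = -0.1335%

-0.13%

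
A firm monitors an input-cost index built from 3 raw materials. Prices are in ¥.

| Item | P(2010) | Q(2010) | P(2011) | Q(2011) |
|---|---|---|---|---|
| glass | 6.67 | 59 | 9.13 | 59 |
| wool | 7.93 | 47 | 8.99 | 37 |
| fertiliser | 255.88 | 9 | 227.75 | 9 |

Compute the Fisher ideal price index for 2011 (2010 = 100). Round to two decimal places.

97.90

Laspeyres component (base-period weights):
ΣP(2011)Q(2010) = 9.13×59 + 8.99×47 + 227.75×9 = 538.67 + 422.53 + 2049.75 = 3010.95
ΣP(2010)Q(2010) = 6.67×59 + 7.93×47 + 255.88×9 = 393.53 + 372.71 + 2302.92 = 3069.16
L = 3010.95 / 3069.16 × 100 = 98.1034
Paasche component (current-period weights):
ΣP(2011)Q(2011) = 9.13×59 + 8.99×37 + 227.75×9 = 538.67 + 332.63 + 2049.75 = 2921.05
ΣP(2010)Q(2011) = 6.67×59 + 7.93×37 + 255.88×9 = 393.53 + 293.41 + 2302.92 = 2989.86
P = 2921.05 / 2989.86 × 100 = 97.6986
Fisher = √(L × P) = √(98.1034 × 97.6986) = 97.9008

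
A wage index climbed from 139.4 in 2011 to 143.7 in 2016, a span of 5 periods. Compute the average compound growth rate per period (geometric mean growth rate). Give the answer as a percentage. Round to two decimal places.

0.61%

Growth factor = (143.7/139.4)^(1/5) = (1.030846)^(1/5) = 1.006095
Growth rate = 1.006095 − 1 = 0.006095 = 0.6095%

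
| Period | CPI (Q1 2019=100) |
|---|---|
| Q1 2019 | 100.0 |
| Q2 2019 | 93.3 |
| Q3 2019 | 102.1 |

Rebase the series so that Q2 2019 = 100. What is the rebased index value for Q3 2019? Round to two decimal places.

Rebased(Q3 2019) = 102.1 / 93.3 × 100 = 109.4319

109.43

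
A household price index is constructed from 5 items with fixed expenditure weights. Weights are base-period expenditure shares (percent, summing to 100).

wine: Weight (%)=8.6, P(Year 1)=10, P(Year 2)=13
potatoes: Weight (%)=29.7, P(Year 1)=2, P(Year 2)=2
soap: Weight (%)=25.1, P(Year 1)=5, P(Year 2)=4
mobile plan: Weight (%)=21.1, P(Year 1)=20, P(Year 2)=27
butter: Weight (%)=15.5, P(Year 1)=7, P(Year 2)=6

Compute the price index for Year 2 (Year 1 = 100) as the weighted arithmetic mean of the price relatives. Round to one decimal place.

wine: 8.6 × (13/10) = 8.6 × 1.300000 = 11.1800
potatoes: 29.7 × (2/2) = 29.7 × 1.000000 = 29.7000
soap: 25.1 × (4/5) = 25.1 × 0.800000 = 20.0800
mobile plan: 21.1 × (27/20) = 21.1 × 1.350000 = 28.4850
butter: 15.5 × (6/7) = 15.5 × 0.857143 = 13.2857
Index = Σ wᵢ·(p₁ᵢ/p₀ᵢ) = 11.1800 + 29.7000 + 20.0800 + 28.4850 + 13.2857 = 102.7307

102.7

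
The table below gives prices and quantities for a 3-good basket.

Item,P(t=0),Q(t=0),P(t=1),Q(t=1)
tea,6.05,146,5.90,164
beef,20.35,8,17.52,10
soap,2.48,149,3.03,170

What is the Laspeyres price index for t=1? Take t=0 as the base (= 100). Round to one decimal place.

102.6

Laspeyres price index uses base-period quantities as weights.
ΣP(t=1)·Q(t=0) = 5.90×146 + 17.52×8 + 3.03×149 = 861.4 + 140.16 + 451.47 = 1453.03
ΣP(t=0)·Q(t=0) = 6.05×146 + 20.35×8 + 2.48×149 = 883.3 + 162.8 + 369.52 = 1415.62
Index = 1453.03 / 1415.62 × 100 = 102.6427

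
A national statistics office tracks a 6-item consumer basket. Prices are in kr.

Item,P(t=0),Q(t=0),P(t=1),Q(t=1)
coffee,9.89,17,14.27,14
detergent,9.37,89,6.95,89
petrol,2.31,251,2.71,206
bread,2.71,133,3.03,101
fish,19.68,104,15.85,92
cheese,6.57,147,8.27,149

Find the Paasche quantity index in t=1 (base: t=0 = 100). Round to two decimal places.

90.95

Paasche quantity index uses current-period prices as weights.
ΣP(t=1)·Q(t=1) = 14.27×14 + 6.95×89 + 2.71×206 + 3.03×101 + 15.85×92 + 8.27×149 = 199.78 + 618.55 + 558.26 + 306.03 + 1458.2 + 1232.23 = 4373.05
ΣP(t=1)·Q(t=0) = 14.27×17 + 6.95×89 + 2.71×251 + 3.03×133 + 15.85×104 + 8.27×147 = 242.59 + 618.55 + 680.21 + 402.99 + 1648.4 + 1215.69 = 4808.43
Index = 4373.05 / 4808.43 × 100 = 90.9455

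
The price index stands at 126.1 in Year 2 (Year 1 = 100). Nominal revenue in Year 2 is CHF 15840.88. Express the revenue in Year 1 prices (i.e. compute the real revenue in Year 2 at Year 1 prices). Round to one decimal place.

12562.2

Real = Nominal ÷ (Index/100) = 15840.88 ÷ (126.1/100)
     = 15840.88 ÷ 1.261 = 12562.1570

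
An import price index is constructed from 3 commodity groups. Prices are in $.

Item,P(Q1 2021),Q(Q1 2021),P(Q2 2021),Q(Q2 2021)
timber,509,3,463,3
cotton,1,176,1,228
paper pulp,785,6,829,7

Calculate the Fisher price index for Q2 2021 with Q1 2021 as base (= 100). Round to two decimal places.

102.15

Laspeyres component (base-period weights):
ΣP(Q2 2021)Q(Q1 2021) = 463×3 + 1×176 + 829×6 = 1389 + 176 + 4974 = 6539
ΣP(Q1 2021)Q(Q1 2021) = 509×3 + 1×176 + 785×6 = 1527 + 176 + 4710 = 6413
L = 6539 / 6413 × 100 = 101.9648
Paasche component (current-period weights):
ΣP(Q2 2021)Q(Q2 2021) = 463×3 + 1×228 + 829×7 = 1389 + 228 + 5803 = 7420
ΣP(Q1 2021)Q(Q2 2021) = 509×3 + 1×228 + 785×7 = 1527 + 228 + 5495 = 7250
P = 7420 / 7250 × 100 = 102.3448
Fisher = √(L × P) = √(101.9648 × 102.3448) = 102.1546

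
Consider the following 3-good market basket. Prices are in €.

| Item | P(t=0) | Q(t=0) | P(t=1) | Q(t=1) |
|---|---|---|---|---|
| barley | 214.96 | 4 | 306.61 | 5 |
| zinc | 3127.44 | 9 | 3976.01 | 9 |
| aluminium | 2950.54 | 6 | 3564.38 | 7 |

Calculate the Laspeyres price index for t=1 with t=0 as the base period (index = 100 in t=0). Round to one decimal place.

Laspeyres price index uses base-period quantities as weights.
ΣP(t=1)·Q(t=0) = 306.61×4 + 3976.01×9 + 3564.38×6 = 1226.44 + 35784.09 + 21386.28 = 58396.81
ΣP(t=0)·Q(t=0) = 214.96×4 + 3127.44×9 + 2950.54×6 = 859.84 + 28146.96 + 17703.24 = 46710.04
Index = 58396.81 / 46710.04 × 100 = 125.0198

125.0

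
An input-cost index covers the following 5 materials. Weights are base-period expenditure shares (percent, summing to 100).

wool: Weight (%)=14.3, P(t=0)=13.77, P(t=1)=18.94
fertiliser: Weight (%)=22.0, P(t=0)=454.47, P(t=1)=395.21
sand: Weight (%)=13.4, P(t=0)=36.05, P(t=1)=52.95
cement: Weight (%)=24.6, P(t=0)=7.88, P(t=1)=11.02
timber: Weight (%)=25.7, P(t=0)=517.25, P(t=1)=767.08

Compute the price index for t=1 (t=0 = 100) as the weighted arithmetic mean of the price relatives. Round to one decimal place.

131.0

wool: 14.3 × (18.94/13.77) = 14.3 × 1.375454 = 19.6690
fertiliser: 22.0 × (395.21/454.47) = 22.0 × 0.869606 = 19.1313
sand: 13.4 × (52.95/36.05) = 13.4 × 1.468793 = 19.6818
cement: 24.6 × (11.02/7.88) = 24.6 × 1.398477 = 34.4025
timber: 25.7 × (767.08/517.25) = 25.7 × 1.482997 = 38.1130
Index = Σ wᵢ·(p₁ᵢ/p₀ᵢ) = 19.6690 + 19.1313 + 19.6818 + 34.4025 + 38.1130 = 130.9977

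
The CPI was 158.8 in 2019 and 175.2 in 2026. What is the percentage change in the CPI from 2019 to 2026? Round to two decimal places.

10.33%

Change = (175.2 − 158.8) / 158.8 × 100
       = 16.4 / 158.8 × 100 = 10.3275%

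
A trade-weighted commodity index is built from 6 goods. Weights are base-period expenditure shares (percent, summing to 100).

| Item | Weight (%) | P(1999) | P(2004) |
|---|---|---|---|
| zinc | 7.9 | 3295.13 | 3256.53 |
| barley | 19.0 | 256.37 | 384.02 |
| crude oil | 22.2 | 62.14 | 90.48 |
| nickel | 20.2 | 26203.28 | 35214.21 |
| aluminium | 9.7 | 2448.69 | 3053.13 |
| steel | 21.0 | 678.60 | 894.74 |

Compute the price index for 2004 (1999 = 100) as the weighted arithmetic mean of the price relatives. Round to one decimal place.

135.5

zinc: 7.9 × (3256.53/3295.13) = 7.9 × 0.988286 = 7.8075
barley: 19.0 × (384.02/256.37) = 19.0 × 1.497913 = 28.4604
crude oil: 22.2 × (90.48/62.14) = 22.2 × 1.456067 = 32.3247
nickel: 20.2 × (35214.21/26203.28) = 20.2 × 1.343886 = 27.1465
aluminium: 9.7 × (3053.13/2448.69) = 9.7 × 1.246842 = 12.0944
steel: 21.0 × (894.74/678.60) = 21.0 × 1.318509 = 27.6887
Index = Σ wᵢ·(p₁ᵢ/p₀ᵢ) = 7.8075 + 28.4604 + 32.3247 + 27.1465 + 12.0944 + 27.6887 = 135.5220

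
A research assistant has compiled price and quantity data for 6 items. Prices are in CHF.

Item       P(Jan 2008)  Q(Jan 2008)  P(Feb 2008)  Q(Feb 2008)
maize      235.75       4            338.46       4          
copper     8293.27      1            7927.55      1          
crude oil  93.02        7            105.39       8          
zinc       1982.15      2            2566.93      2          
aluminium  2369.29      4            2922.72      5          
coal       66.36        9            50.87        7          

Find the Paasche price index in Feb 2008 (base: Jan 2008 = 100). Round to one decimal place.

115.1

Paasche price index uses current-period quantities as weights.
ΣP(Feb 2008)·Q(Feb 2008) = 338.46×4 + 7927.55×1 + 105.39×8 + 2566.93×2 + 2922.72×5 + 50.87×7 = 1353.84 + 7927.55 + 843.12 + 5133.86 + 14613.6 + 356.09 = 30228.06
ΣP(Jan 2008)·Q(Feb 2008) = 235.75×4 + 8293.27×1 + 93.02×8 + 1982.15×2 + 2369.29×5 + 66.36×7 = 943 + 8293.27 + 744.16 + 3964.3 + 11846.45 + 464.52 = 26255.7
Index = 30228.06 / 26255.7 × 100 = 115.1295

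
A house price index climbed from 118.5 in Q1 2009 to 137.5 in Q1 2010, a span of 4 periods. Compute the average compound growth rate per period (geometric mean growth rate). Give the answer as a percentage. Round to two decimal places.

Growth factor = (137.5/118.5)^(1/4) = (1.160338)^(1/4) = 1.037877
Growth rate = 1.037877 − 1 = 0.037877 = 3.7877%

3.79%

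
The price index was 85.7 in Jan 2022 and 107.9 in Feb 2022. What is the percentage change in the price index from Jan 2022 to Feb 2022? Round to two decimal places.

Change = (107.9 − 85.7) / 85.7 × 100
       = 22.2 / 85.7 × 100 = 25.9043%

25.90%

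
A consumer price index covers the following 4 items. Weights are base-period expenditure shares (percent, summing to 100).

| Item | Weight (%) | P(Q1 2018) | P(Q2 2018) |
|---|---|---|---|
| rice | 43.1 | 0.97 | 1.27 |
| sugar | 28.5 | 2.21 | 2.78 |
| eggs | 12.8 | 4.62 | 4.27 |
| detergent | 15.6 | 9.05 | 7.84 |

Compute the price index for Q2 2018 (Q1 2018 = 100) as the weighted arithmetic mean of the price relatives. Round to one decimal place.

rice: 43.1 × (1.27/0.97) = 43.1 × 1.309278 = 56.4299
sugar: 28.5 × (2.78/2.21) = 28.5 × 1.257919 = 35.8507
eggs: 12.8 × (4.27/4.62) = 12.8 × 0.924242 = 11.8303
detergent: 15.6 × (7.84/9.05) = 15.6 × 0.866298 = 13.5143
Index = Σ wᵢ·(p₁ᵢ/p₀ᵢ) = 56.4299 + 35.8507 + 11.8303 + 13.5143 = 117.6251

117.6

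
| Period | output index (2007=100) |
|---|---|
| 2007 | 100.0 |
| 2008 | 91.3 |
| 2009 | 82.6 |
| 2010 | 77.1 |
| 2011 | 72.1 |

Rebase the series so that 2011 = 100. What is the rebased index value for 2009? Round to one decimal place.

Rebased(2009) = 82.6 / 72.1 × 100 = 114.5631

114.6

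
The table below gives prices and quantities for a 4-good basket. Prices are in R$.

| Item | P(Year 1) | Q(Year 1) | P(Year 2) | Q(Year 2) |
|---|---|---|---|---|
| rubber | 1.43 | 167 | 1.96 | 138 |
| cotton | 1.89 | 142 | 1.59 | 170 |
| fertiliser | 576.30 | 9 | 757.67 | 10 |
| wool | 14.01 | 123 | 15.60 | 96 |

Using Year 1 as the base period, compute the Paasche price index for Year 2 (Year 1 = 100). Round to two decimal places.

Paasche price index uses current-period quantities as weights.
ΣP(Year 2)·Q(Year 2) = 1.96×138 + 1.59×170 + 757.67×10 + 15.60×96 = 270.48 + 270.3 + 7576.7 + 1497.6 = 9615.08
ΣP(Year 1)·Q(Year 2) = 1.43×138 + 1.89×170 + 576.30×10 + 14.01×96 = 197.34 + 321.3 + 5763 + 1344.96 = 7626.6
Index = 9615.08 / 7626.6 × 100 = 126.0730

126.07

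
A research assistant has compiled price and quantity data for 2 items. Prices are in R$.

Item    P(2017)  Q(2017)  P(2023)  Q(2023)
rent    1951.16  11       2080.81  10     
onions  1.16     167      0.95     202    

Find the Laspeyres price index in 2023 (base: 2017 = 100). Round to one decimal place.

Laspeyres price index uses base-period quantities as weights.
ΣP(2023)·Q(2017) = 2080.81×11 + 0.95×167 = 22888.91 + 158.65 = 23047.56
ΣP(2017)·Q(2017) = 1951.16×11 + 1.16×167 = 21462.76 + 193.72 = 21656.48
Index = 23047.56 / 21656.48 × 100 = 106.4234

106.4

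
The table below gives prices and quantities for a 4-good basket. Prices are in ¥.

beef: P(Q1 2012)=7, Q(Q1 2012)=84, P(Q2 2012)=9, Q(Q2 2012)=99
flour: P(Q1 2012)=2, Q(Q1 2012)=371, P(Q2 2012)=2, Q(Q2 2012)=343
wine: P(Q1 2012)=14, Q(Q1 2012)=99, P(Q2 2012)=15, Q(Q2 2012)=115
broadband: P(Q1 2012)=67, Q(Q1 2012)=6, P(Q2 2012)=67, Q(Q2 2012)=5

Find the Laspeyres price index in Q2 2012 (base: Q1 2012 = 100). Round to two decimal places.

Laspeyres price index uses base-period quantities as weights.
ΣP(Q2 2012)·Q(Q1 2012) = 9×84 + 2×371 + 15×99 + 67×6 = 756 + 742 + 1485 + 402 = 3385
ΣP(Q1 2012)·Q(Q1 2012) = 7×84 + 2×371 + 14×99 + 67×6 = 588 + 742 + 1386 + 402 = 3118
Index = 3385 / 3118 × 100 = 108.5632

108.56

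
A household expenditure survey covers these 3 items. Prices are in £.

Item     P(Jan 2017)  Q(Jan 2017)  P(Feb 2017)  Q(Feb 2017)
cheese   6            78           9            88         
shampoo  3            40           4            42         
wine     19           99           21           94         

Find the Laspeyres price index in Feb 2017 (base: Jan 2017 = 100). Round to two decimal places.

119.12

Laspeyres price index uses base-period quantities as weights.
ΣP(Feb 2017)·Q(Jan 2017) = 9×78 + 4×40 + 21×99 = 702 + 160 + 2079 = 2941
ΣP(Jan 2017)·Q(Jan 2017) = 6×78 + 3×40 + 19×99 = 468 + 120 + 1881 = 2469
Index = 2941 / 2469 × 100 = 119.1171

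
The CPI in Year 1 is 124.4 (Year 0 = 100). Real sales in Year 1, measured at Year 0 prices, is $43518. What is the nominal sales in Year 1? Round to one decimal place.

54136.4

Nominal = Real × (Index/100) = 43518 × (124.4/100)
        = 43518 × 1.244 = 54136.3920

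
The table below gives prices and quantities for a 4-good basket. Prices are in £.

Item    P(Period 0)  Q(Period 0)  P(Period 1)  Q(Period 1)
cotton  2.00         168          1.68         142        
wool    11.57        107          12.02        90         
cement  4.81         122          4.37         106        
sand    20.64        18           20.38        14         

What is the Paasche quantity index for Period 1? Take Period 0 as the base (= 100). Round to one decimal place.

83.8

Paasche quantity index uses current-period prices as weights.
ΣP(Period 1)·Q(Period 1) = 1.68×142 + 12.02×90 + 4.37×106 + 20.38×14 = 238.56 + 1081.8 + 463.22 + 285.32 = 2068.9
ΣP(Period 1)·Q(Period 0) = 1.68×168 + 12.02×107 + 4.37×122 + 20.38×18 = 282.24 + 1286.14 + 533.14 + 366.84 = 2468.36
Index = 2068.9 / 2468.36 × 100 = 83.8168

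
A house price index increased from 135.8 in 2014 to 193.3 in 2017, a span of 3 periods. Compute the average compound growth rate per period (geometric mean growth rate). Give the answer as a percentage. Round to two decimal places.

12.49%

Growth factor = (193.3/135.8)^(1/3) = (1.423417)^(1/3) = 1.124892
Growth rate = 1.124892 − 1 = 0.124892 = 12.4892%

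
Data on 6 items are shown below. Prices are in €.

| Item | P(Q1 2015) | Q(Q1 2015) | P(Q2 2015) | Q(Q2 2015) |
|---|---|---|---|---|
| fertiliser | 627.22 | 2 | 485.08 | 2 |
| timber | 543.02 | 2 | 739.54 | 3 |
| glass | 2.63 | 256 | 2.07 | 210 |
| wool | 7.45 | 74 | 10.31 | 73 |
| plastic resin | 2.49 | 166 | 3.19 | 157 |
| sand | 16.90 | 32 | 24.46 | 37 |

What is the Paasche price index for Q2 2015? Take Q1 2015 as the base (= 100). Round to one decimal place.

115.7

Paasche price index uses current-period quantities as weights.
ΣP(Q2 2015)·Q(Q2 2015) = 485.08×2 + 739.54×3 + 2.07×210 + 10.31×73 + 3.19×157 + 24.46×37 = 970.16 + 2218.62 + 434.7 + 752.63 + 500.83 + 905.02 = 5781.96
ΣP(Q1 2015)·Q(Q2 2015) = 627.22×2 + 543.02×3 + 2.63×210 + 7.45×73 + 2.49×157 + 16.90×37 = 1254.44 + 1629.06 + 552.3 + 543.85 + 390.93 + 625.3 = 4995.88
Index = 5781.96 / 4995.88 × 100 = 115.7346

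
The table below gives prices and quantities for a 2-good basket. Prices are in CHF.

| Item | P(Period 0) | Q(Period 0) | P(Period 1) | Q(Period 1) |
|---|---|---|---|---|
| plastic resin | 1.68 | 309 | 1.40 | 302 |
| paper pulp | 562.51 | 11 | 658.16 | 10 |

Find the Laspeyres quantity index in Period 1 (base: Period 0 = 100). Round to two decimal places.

91.44

Laspeyres quantity index uses base-period prices as weights.
ΣP(Period 0)·Q(Period 1) = 1.68×302 + 562.51×10 = 507.36 + 5625.1 = 6132.46
ΣP(Period 0)·Q(Period 0) = 1.68×309 + 562.51×11 = 519.12 + 6187.61 = 6706.73
Index = 6132.46 / 6706.73 × 100 = 91.4374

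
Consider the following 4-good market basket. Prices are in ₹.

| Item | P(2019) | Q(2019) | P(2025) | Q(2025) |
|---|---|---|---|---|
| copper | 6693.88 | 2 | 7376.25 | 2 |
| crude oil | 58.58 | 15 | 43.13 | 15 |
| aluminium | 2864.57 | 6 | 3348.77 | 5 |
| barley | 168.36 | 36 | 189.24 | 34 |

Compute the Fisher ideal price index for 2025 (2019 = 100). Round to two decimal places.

112.60

Laspeyres component (base-period weights):
ΣP(2025)Q(2019) = 7376.25×2 + 43.13×15 + 3348.77×6 + 189.24×36 = 14752.5 + 646.95 + 20092.62 + 6812.64 = 42304.71
ΣP(2019)Q(2019) = 6693.88×2 + 58.58×15 + 2864.57×6 + 168.36×36 = 13387.76 + 878.7 + 17187.42 + 6060.96 = 37514.84
L = 42304.71 / 37514.84 × 100 = 112.7679
Paasche component (current-period weights):
ΣP(2025)Q(2025) = 7376.25×2 + 43.13×15 + 3348.77×5 + 189.24×34 = 14752.5 + 646.95 + 16743.85 + 6434.16 = 38577.46
ΣP(2019)Q(2025) = 6693.88×2 + 58.58×15 + 2864.57×5 + 168.36×34 = 13387.76 + 878.7 + 14322.85 + 5724.24 = 34313.55
P = 38577.46 / 34313.55 × 100 = 112.4263
Fisher = √(L × P) = √(112.7679 × 112.4263) = 112.5970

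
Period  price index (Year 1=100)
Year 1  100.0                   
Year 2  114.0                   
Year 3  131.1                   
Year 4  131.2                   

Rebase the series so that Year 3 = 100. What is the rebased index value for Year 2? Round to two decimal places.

Rebased(Year 2) = 114.0 / 131.1 × 100 = 86.9565

86.96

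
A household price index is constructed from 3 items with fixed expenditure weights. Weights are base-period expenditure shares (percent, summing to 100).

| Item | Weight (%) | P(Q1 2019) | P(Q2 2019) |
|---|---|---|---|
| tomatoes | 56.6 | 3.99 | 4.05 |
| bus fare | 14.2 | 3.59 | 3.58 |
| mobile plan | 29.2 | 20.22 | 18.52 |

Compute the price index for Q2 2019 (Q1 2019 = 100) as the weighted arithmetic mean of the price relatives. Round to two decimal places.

98.36

tomatoes: 56.6 × (4.05/3.99) = 56.6 × 1.015038 = 57.4511
bus fare: 14.2 × (3.58/3.59) = 14.2 × 0.997214 = 14.1604
mobile plan: 29.2 × (18.52/20.22) = 29.2 × 0.915925 = 26.7450
Index = Σ wᵢ·(p₁ᵢ/p₀ᵢ) = 57.4511 + 14.1604 + 26.7450 = 98.3566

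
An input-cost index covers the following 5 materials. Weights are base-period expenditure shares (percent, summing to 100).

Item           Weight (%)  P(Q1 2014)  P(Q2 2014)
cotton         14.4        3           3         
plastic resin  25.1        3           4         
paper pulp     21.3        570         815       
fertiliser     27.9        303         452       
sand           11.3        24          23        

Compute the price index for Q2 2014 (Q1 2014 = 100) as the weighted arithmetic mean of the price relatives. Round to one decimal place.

130.8

cotton: 14.4 × (3/3) = 14.4 × 1.000000 = 14.4000
plastic resin: 25.1 × (4/3) = 25.1 × 1.333333 = 33.4667
paper pulp: 21.3 × (815/570) = 21.3 × 1.429825 = 30.4553
fertiliser: 27.9 × (452/303) = 27.9 × 1.491749 = 41.6198
sand: 11.3 × (23/24) = 11.3 × 0.958333 = 10.8292
Index = Σ wᵢ·(p₁ᵢ/p₀ᵢ) = 14.4000 + 33.4667 + 30.4553 + 41.6198 + 10.8292 = 130.7709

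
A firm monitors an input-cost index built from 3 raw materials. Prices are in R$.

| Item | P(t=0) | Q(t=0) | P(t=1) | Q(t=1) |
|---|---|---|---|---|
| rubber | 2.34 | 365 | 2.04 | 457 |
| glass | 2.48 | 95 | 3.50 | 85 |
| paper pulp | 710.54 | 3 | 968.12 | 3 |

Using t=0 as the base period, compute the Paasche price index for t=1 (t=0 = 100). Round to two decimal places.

121.17

Paasche price index uses current-period quantities as weights.
ΣP(t=1)·Q(t=1) = 2.04×457 + 3.50×85 + 968.12×3 = 932.28 + 297.5 + 2904.36 = 4134.14
ΣP(t=0)·Q(t=1) = 2.34×457 + 2.48×85 + 710.54×3 = 1069.38 + 210.8 + 2131.62 = 3411.8
Index = 4134.14 / 3411.8 × 100 = 121.1718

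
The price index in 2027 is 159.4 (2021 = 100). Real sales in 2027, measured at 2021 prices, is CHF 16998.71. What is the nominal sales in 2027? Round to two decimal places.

27095.94

Nominal = Real × (Index/100) = 16998.71 × (159.4/100)
        = 16998.71 × 1.594 = 27095.9437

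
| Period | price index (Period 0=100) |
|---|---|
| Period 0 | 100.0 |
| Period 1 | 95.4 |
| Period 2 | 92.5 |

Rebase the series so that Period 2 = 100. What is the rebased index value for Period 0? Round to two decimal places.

Rebased(Period 0) = 100.0 / 92.5 × 100 = 108.1081

108.11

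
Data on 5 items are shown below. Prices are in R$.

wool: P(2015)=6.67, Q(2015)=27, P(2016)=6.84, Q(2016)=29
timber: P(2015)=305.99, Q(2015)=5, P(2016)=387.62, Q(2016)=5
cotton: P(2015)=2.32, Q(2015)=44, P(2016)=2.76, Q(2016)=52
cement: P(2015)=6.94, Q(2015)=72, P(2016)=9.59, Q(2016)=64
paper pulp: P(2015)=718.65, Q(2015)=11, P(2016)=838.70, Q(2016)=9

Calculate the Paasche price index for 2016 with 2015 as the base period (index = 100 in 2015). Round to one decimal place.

119.3

Paasche price index uses current-period quantities as weights.
ΣP(2016)·Q(2016) = 6.84×29 + 387.62×5 + 2.76×52 + 9.59×64 + 838.70×9 = 198.36 + 1938.1 + 143.52 + 613.76 + 7548.3 = 10442.04
ΣP(2015)·Q(2016) = 6.67×29 + 305.99×5 + 2.32×52 + 6.94×64 + 718.65×9 = 193.43 + 1529.95 + 120.64 + 444.16 + 6467.85 = 8756.03
Index = 10442.04 / 8756.03 × 100 = 119.2554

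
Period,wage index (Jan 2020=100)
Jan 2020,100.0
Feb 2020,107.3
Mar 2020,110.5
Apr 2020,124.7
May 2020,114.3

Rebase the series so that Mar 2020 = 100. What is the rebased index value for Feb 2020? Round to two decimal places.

97.10

Rebased(Feb 2020) = 107.3 / 110.5 × 100 = 97.1041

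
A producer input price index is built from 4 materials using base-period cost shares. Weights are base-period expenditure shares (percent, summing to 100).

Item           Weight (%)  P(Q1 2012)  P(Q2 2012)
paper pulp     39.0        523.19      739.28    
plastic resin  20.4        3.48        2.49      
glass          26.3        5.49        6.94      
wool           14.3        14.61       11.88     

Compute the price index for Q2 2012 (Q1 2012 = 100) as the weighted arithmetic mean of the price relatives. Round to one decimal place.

paper pulp: 39.0 × (739.28/523.19) = 39.0 × 1.413024 = 55.1079
plastic resin: 20.4 × (2.49/3.48) = 20.4 × 0.715517 = 14.5966
glass: 26.3 × (6.94/5.49) = 26.3 × 1.264117 = 33.2463
wool: 14.3 × (11.88/14.61) = 14.3 × 0.813142 = 11.6279
Index = Σ wᵢ·(p₁ᵢ/p₀ᵢ) = 55.1079 + 14.5966 + 33.2463 + 11.6279 = 114.5787

114.6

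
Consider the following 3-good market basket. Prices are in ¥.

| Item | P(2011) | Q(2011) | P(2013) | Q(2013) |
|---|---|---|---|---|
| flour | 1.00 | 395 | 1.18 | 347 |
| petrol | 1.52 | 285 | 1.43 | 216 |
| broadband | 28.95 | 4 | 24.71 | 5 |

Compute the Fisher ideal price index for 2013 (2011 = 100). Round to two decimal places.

102.84

Laspeyres component (base-period weights):
ΣP(2013)Q(2011) = 1.18×395 + 1.43×285 + 24.71×4 = 466.1 + 407.55 + 98.84 = 972.49
ΣP(2011)Q(2011) = 1.00×395 + 1.52×285 + 28.95×4 = 395 + 433.2 + 115.8 = 944
L = 972.49 / 944 × 100 = 103.0180
Paasche component (current-period weights):
ΣP(2013)Q(2013) = 1.18×347 + 1.43×216 + 24.71×5 = 409.46 + 308.88 + 123.55 = 841.89
ΣP(2011)Q(2013) = 1.00×347 + 1.52×216 + 28.95×5 = 347 + 328.32 + 144.75 = 820.07
P = 841.89 / 820.07 × 100 = 102.6607
Fisher = √(L × P) = √(103.0180 × 102.6607) = 102.8392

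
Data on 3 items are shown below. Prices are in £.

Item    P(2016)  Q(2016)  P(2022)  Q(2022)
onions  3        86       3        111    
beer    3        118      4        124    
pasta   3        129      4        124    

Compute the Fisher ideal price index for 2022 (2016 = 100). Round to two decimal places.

Laspeyres component (base-period weights):
ΣP(2022)Q(2016) = 3×86 + 4×118 + 4×129 = 258 + 472 + 516 = 1246
ΣP(2016)Q(2016) = 3×86 + 3×118 + 3×129 = 258 + 354 + 387 = 999
L = 1246 / 999 × 100 = 124.7247
Paasche component (current-period weights):
ΣP(2022)Q(2022) = 3×111 + 4×124 + 4×124 = 333 + 496 + 496 = 1325
ΣP(2016)Q(2022) = 3×111 + 3×124 + 3×124 = 333 + 372 + 372 = 1077
P = 1325 / 1077 × 100 = 123.0269
Fisher = √(L × P) = √(124.7247 × 123.0269) = 123.8729

123.87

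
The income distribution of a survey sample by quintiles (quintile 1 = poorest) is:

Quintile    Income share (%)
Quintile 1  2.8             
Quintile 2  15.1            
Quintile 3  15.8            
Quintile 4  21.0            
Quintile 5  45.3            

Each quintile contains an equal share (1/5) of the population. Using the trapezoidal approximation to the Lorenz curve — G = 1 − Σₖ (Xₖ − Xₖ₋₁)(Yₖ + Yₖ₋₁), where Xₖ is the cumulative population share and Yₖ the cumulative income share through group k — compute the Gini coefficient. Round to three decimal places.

0.364

Cumulative income shares Yₖ: 0.0280, 0.1790, 0.3370, 0.5470, 1.0000
Σ (Xₖ−Xₖ₋₁)(Yₖ+Yₖ₋₁) = (1/5)(0.0280+0.0000) + (1/5)(0.1790+0.0280) + (1/5)(0.3370+0.1790) + (1/5)(0.5470+0.3370) + (1/5)(1.0000+0.5470)
  = 0.0056 + 0.0414 + 0.1032 + 0.1768 + 0.3094 = 0.6364
G = 1 − 0.6364 = 0.3636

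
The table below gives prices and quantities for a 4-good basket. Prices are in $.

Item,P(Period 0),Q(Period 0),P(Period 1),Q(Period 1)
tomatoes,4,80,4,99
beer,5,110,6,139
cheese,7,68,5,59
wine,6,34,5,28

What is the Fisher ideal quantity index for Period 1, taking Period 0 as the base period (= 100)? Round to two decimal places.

109.79

Laspeyres component (base-period weights):
ΣP(Period 0)Q(Period 1) = 4×99 + 5×139 + 7×59 + 6×28 = 396 + 695 + 413 + 168 = 1672
ΣP(Period 0)Q(Period 0) = 4×80 + 5×110 + 7×68 + 6×34 = 320 + 550 + 476 + 204 = 1550
L = 1672 / 1550 × 100 = 107.8710
Paasche component (current-period weights):
ΣP(Period 1)Q(Period 1) = 4×99 + 6×139 + 5×59 + 5×28 = 396 + 834 + 295 + 140 = 1665
ΣP(Period 1)Q(Period 0) = 4×80 + 6×110 + 5×68 + 5×34 = 320 + 660 + 340 + 170 = 1490
P = 1665 / 1490 × 100 = 111.7450
Fisher = √(L × P) = √(107.8710 × 111.7450) = 109.7909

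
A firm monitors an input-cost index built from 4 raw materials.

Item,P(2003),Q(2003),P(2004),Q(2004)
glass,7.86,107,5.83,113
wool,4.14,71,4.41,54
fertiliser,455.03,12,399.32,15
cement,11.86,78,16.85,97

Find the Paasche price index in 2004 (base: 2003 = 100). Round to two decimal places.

Paasche price index uses current-period quantities as weights.
ΣP(2004)·Q(2004) = 5.83×113 + 4.41×54 + 399.32×15 + 16.85×97 = 658.79 + 238.14 + 5989.8 + 1634.45 = 8521.18
ΣP(2003)·Q(2004) = 7.86×113 + 4.14×54 + 455.03×15 + 11.86×97 = 888.18 + 223.56 + 6825.45 + 1150.42 = 9087.61
Index = 8521.18 / 9087.61 × 100 = 93.7670

93.77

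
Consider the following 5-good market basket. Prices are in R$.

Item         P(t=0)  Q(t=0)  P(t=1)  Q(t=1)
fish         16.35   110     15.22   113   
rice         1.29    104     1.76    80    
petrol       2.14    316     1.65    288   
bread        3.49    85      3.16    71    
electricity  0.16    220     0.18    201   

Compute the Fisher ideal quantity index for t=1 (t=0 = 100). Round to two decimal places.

96.72

Laspeyres component (base-period weights):
ΣP(t=0)Q(t=1) = 16.35×113 + 1.29×80 + 2.14×288 + 3.49×71 + 0.16×201 = 1847.55 + 103.2 + 616.32 + 247.79 + 32.16 = 2847.02
ΣP(t=0)Q(t=0) = 16.35×110 + 1.29×104 + 2.14×316 + 3.49×85 + 0.16×220 = 1798.5 + 134.16 + 676.24 + 296.65 + 35.2 = 2940.75
L = 2847.02 / 2940.75 × 100 = 96.8127
Paasche component (current-period weights):
ΣP(t=1)Q(t=1) = 15.22×113 + 1.76×80 + 1.65×288 + 3.16×71 + 0.18×201 = 1719.86 + 140.8 + 475.2 + 224.36 + 36.18 = 2596.4
ΣP(t=1)Q(t=0) = 15.22×110 + 1.76×104 + 1.65×316 + 3.16×85 + 0.18×220 = 1674.2 + 183.04 + 521.4 + 268.6 + 39.6 = 2686.84
P = 2596.4 / 2686.84 × 100 = 96.6340
Fisher = √(L × P) = √(96.8127 × 96.6340) = 96.7233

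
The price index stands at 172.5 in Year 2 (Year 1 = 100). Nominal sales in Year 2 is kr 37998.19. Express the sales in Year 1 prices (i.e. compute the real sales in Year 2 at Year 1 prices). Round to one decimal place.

22027.9

Real = Nominal ÷ (Index/100) = 37998.19 ÷ (172.5/100)
     = 37998.19 ÷ 1.725 = 22027.9362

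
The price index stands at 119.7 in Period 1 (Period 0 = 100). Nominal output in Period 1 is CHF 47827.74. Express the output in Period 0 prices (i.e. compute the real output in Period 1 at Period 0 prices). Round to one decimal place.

Real = Nominal ÷ (Index/100) = 47827.74 ÷ (119.7/100)
     = 47827.74 ÷ 1.197 = 39956.3409

39956.3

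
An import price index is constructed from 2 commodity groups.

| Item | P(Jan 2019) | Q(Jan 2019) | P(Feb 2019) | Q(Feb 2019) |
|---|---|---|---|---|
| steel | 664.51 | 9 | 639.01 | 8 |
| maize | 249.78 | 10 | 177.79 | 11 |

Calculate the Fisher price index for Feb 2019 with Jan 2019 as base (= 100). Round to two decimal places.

Laspeyres component (base-period weights):
ΣP(Feb 2019)Q(Jan 2019) = 639.01×9 + 177.79×10 = 5751.09 + 1777.9 = 7528.99
ΣP(Jan 2019)Q(Jan 2019) = 664.51×9 + 249.78×10 = 5980.59 + 2497.8 = 8478.39
L = 7528.99 / 8478.39 × 100 = 88.8021
Paasche component (current-period weights):
ΣP(Feb 2019)Q(Feb 2019) = 639.01×8 + 177.79×11 = 5112.08 + 1955.69 = 7067.77
ΣP(Jan 2019)Q(Feb 2019) = 664.51×8 + 249.78×11 = 5316.08 + 2747.58 = 8063.66
P = 7067.77 / 8063.66 × 100 = 87.6497
Fisher = √(L × P) = √(88.8021 × 87.6497) = 88.2240

88.22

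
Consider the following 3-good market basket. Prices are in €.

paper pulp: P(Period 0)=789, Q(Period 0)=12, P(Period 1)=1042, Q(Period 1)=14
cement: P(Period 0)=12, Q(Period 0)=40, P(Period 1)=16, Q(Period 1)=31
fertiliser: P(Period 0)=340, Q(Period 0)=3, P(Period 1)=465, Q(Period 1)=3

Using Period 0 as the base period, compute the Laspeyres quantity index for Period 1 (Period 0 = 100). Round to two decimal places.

113.40

Laspeyres quantity index uses base-period prices as weights.
ΣP(Period 0)·Q(Period 1) = 789×14 + 12×31 + 340×3 = 11046 + 372 + 1020 = 12438
ΣP(Period 0)·Q(Period 0) = 789×12 + 12×40 + 340×3 = 9468 + 480 + 1020 = 10968
Index = 12438 / 10968 × 100 = 113.4026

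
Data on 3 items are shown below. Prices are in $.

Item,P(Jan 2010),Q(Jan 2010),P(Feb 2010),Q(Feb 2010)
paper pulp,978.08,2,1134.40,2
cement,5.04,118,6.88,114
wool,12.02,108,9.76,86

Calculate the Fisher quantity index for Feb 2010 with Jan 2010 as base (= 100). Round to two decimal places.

93.37

Laspeyres component (base-period weights):
ΣP(Jan 2010)Q(Feb 2010) = 978.08×2 + 5.04×114 + 12.02×86 = 1956.16 + 574.56 + 1033.72 = 3564.44
ΣP(Jan 2010)Q(Jan 2010) = 978.08×2 + 5.04×118 + 12.02×108 = 1956.16 + 594.72 + 1298.16 = 3849.04
L = 3564.44 / 3849.04 × 100 = 92.6059
Paasche component (current-period weights):
ΣP(Feb 2010)Q(Feb 2010) = 1134.40×2 + 6.88×114 + 9.76×86 = 2268.8 + 784.32 + 839.36 = 3892.48
ΣP(Feb 2010)Q(Jan 2010) = 1134.40×2 + 6.88×118 + 9.76×108 = 2268.8 + 811.84 + 1054.08 = 4134.72
P = 3892.48 / 4134.72 × 100 = 94.1413
Fisher = √(L × P) = √(92.6059 × 94.1413) = 93.3705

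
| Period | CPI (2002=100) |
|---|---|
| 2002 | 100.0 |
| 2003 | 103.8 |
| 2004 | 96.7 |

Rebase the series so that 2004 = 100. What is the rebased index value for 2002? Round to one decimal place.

103.4

Rebased(2002) = 100.0 / 96.7 × 100 = 103.4126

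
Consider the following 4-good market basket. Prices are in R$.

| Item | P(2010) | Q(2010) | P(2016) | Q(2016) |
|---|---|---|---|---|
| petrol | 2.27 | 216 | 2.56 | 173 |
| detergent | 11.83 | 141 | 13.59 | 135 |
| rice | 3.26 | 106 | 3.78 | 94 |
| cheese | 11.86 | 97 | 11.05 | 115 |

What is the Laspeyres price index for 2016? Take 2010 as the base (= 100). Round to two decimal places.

107.86

Laspeyres price index uses base-period quantities as weights.
ΣP(2016)·Q(2010) = 2.56×216 + 13.59×141 + 3.78×106 + 11.05×97 = 552.96 + 1916.19 + 400.68 + 1071.85 = 3941.68
ΣP(2010)·Q(2010) = 2.27×216 + 11.83×141 + 3.26×106 + 11.86×97 = 490.32 + 1668.03 + 345.56 + 1150.42 = 3654.33
Index = 3941.68 / 3654.33 × 100 = 107.8633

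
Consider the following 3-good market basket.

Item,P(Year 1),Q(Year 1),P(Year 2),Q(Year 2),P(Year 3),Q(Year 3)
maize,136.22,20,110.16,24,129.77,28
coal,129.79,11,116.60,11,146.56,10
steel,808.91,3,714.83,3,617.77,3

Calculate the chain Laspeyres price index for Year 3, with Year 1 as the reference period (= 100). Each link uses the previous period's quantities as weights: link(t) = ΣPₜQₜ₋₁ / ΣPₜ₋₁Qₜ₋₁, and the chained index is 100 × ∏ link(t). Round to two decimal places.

Link Year 1→Year 2:
ΣP(Year 2)Q(Year 1) = 110.16×20 + 116.60×11 + 714.83×3 = 2203.2 + 1282.6 + 2144.49 = 5630.29
ΣP(Year 1)Q(Year 1) = 136.22×20 + 129.79×11 + 808.91×3 = 2724.4 + 1427.69 + 2426.73 = 6578.82
link = 5630.29/6578.82 = 0.855821
Link Year 2→Year 3:
ΣP(Year 3)Q(Year 2) = 129.77×24 + 146.56×11 + 617.77×3 = 3114.48 + 1612.16 + 1853.31 = 6579.95
ΣP(Year 2)Q(Year 2) = 110.16×24 + 116.60×11 + 714.83×3 = 2643.84 + 1282.6 + 2144.49 = 6070.93
link = 6579.95/6070.93 = 1.083845
Chained index = 100 × 0.855821 × 1.083845 = 92.7577

92.76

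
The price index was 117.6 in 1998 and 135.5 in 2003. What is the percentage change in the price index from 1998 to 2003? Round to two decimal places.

Change = (135.5 − 117.6) / 117.6 × 100
       = 17.9 / 117.6 × 100 = 15.2211%

15.22%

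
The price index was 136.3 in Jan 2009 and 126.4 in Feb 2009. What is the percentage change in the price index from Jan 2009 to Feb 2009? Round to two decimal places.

-7.26%

Change = (126.4 − 136.3) / 136.3 × 100
       = -9.9 / 136.3 × 100 = -7.2634%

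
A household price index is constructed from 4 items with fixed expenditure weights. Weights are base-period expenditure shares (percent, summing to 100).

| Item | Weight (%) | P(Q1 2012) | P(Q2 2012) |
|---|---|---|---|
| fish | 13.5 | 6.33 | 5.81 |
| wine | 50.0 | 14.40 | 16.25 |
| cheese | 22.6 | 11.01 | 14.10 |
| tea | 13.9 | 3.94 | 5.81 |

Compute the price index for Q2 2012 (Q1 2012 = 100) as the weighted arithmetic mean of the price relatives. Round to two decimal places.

118.25

fish: 13.5 × (5.81/6.33) = 13.5 × 0.917852 = 12.3910
wine: 50.0 × (16.25/14.40) = 50.0 × 1.128472 = 56.4236
cheese: 22.6 × (14.10/11.01) = 22.6 × 1.280654 = 28.9428
tea: 13.9 × (5.81/3.94) = 13.9 × 1.474619 = 20.4972
Index = Σ wᵢ·(p₁ᵢ/p₀ᵢ) = 12.3910 + 56.4236 + 28.9428 + 20.4972 = 118.2546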